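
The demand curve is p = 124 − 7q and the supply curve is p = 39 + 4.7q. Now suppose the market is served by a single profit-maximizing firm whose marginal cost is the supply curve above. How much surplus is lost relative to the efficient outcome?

43.26

Competitive equilibrium: 124 − 7q = 39 + 4.7q → q* = 7.265, p* = 73.1453.
Marginal revenue: MR = 124 − 14q. Set MR = MC: 124 − 14q = 39 + 4.7q → q_m = 4.5455.
Price p_m = 124 − 7·4.5455 = 92.1815; MC(q_m) = 39 + 4.7·4.5455 = 60.3639.
Competitive q* = 7.265, so Δq = 2.7195; wedge = 92.1815 − 60.3639 = 31.8176.
The triangle = ½ × 2.7195 × 31.8176 = 43.26.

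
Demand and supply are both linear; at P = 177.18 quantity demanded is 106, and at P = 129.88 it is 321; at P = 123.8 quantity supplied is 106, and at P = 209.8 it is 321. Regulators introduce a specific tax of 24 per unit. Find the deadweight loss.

Demand slope = (129.88 − 177.18)/(321 − 106) = −0.22, so P = 200.5 − 0.22Q.
Supply slope = (209.8 − 123.8)/(321 − 106) = 0.4, so P = 81.4 + 0.4Q.
Competitive equilibrium: 200.5 − 0.22Q = 81.4 + 0.4Q → Q* = 192.0968, P* = 158.2387.
With the tax, the buyer price exceeds the seller price by 24: (200.5 − 0.22Q) − (81.4 + 0.4Q) = 24 → Q' = 153.3871.
ΔQ = 192.0968 − 153.3871 = 38.7097; the wedge equals the tax, 24.
Welfare loss = ½ × 38.7097 × 24 = 464.52.

464.52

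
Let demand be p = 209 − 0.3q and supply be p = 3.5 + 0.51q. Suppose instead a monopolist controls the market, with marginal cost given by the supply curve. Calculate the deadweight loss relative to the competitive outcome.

1904.17

Competitive equilibrium: 209 − 0.3q = 3.5 + 0.51q → q* = 253.7037, p* = 132.8889.
Marginal revenue: MR = 209 − 0.6q. Set MR = MC: 209 − 0.6q = 3.5 + 0.51q → q_m = 185.1351.
Price p_m = 209 − 0.3·185.1351 = 153.4595; MC(q_m) = 3.5 + 0.51·185.1351 = 97.9189.
Competitive q* = 253.7037, so Δq = 68.5686; wedge = 153.4595 − 97.9189 = 55.5406.
The triangle = ½ × 68.5686 × 55.5406 = 1904.17.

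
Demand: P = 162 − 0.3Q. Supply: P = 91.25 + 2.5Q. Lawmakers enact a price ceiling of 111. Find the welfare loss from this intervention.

422.30

Competitive equilibrium: 162 − 0.3Q = 91.25 + 2.5Q → Q* = 25.2679, P* = 154.4196.
At the ceiling P = 111, quantity supplied = (111 − 91.25)/2.5 = 7.9.
Willingness to pay at Q' = 7.9: 162 − 0.3·7.9 = 159.63.
ΔQ = 25.2679 − 7.9 = 17.3679; wedge = 159.63 − 111 = 48.63.
Deadweight loss = ½ × 17.3679 × 48.63 = 422.30.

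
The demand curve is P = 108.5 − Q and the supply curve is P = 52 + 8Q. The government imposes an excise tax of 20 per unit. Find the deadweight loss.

22.22

Competitive equilibrium: 108.5 − Q = 52 + 8Q → Q* = 6.2778, P* = 102.2222.
With the tax, the buyer price exceeds the seller price by 20: (108.5 − Q) − (52 + 8Q) = 20 → Q' = 4.0556.
ΔQ = 6.2778 − 4.0556 = 2.2222; the wedge equals the tax, 20.
Deadweight loss = ½ × 2.2222 × 20 = 22.22.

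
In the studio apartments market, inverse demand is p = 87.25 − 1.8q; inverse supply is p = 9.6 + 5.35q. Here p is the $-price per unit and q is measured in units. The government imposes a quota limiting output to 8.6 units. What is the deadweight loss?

Competitive equilibrium: 87.25 − 1.8q = 9.6 + 5.35q → q* = 10.8601, p* = 67.7017.
At q = 8.6: demand price = 87.25 − 1.8·8.6 = 71.77; supply price = 9.6 + 5.35·8.6 = 55.61.
Δq = 10.8601 − 8.6 = 2.2601; wedge = 71.77 − 55.61 = 16.16.
Deadweight loss = ½ × 2.2601 × 16.16 = $18.26.

$18.26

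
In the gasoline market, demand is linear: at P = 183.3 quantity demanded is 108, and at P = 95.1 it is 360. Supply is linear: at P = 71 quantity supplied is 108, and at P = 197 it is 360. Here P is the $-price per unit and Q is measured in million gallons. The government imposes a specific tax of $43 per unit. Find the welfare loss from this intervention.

Demand slope = (95.1 − 183.3)/(360 − 108) = −0.35, so P = 221.1 − 0.35Q.
Supply slope = (197 − 71)/(360 − 108) = 0.5, so P = 17 + 0.5Q.
Competitive equilibrium: 221.1 − 0.35Q = 17 + 0.5Q → Q* = 240.1176, P* = 137.0588.
With the tax, the buyer price exceeds the seller price by 43: (221.1 − 0.35Q) − (17 + 0.5Q) = 43 → Q' = 189.5294.
ΔQ = 240.1176 − 189.5294 = 50.5882; the wedge equals the tax, 43.
Deadweight loss = ½ × 50.5882 × 43 = $1087.65 million.

$1087.65 million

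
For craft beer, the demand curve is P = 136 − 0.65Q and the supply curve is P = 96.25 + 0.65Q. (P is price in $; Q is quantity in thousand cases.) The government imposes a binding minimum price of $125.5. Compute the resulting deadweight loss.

Competitive equilibrium: 136 − 0.65Q = 96.25 + 0.65Q → Q* = 30.5769, P* = 116.125.
At the floor P = 125.5, quantity demanded = (136 − 125.5)/0.65 = 16.1538.
Sellers' marginal cost at Q' = 16.1538: 96.25 + 0.65·16.1538 = 106.75.
ΔQ = 30.5769 − 16.1538 = 14.4231; wedge = 125.5 − 106.75 = 18.75.
Deadweight loss = ½ × 14.4231 × 18.75 = $135.22 thousand.

$135.22 thousand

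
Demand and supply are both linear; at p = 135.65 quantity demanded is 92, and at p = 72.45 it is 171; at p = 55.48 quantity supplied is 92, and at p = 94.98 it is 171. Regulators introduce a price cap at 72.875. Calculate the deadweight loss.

Demand slope = (72.45 − 135.65)/(171 − 92) = −0.8, so p = 209.25 − 0.8q.
Supply slope = (94.98 − 55.48)/(171 − 92) = 0.5, so p = 9.48 + 0.5q.
Competitive equilibrium: 209.25 − 0.8q = 9.48 + 0.5q → q* = 153.6692, p* = 86.3146.
At the ceiling p = 72.875, quantity supplied = (72.875 − 9.48)/0.5 = 126.79.
Willingness to pay at q' = 126.79: 209.25 − 0.8·126.79 = 107.818.
Δq = 153.6692 − 126.79 = 26.8792; wedge = 107.818 − 72.875 = 34.943.
The triangle = ½ × 26.8792 × 34.943 = 469.62.

469.62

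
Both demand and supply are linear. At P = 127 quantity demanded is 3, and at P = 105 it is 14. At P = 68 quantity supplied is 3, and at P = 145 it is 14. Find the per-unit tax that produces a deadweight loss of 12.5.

15

Demand slope = (105 − 127)/(14 − 3) = −2, so P = 133 − 2Q.
Supply slope = (145 − 68)/(14 − 3) = 7, so P = 47 + 7Q.
Competitive equilibrium: 133 − 2Q = 47 + 7Q → Q* = 9.5556, P* = 113.8889.
A tax t gives ΔQ = t/9 and wedge t, so DWL = t²/18.
t²/18 = 12.5 → t² = 225 → t = 15.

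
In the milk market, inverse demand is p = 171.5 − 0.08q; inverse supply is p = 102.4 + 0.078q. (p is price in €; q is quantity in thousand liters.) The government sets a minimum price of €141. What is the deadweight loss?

Competitive equilibrium: 171.5 − 0.08q = 102.4 + 0.078q → q* = 437.3418, p* = 136.5127.
At the floor p = 141, quantity demanded = (171.5 − 141)/0.08 = 381.25.
Sellers' marginal cost at q' = 381.25: 102.4 + 0.078·381.25 = 132.1375.
Δq = 437.3418 − 381.25 = 56.0918; wedge = 141 − 132.1375 = 8.8625.
Deadweight loss = ½ × 56.0918 × 8.8625 = €248.56 thousand.

€248.56 thousand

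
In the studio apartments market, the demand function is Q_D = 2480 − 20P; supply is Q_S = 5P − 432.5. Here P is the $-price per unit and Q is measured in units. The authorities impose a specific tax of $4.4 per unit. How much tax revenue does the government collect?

$582.56

In inverse form: demand P = 124 − 0.05Q, supply P = 86.5 + 0.2Q.
Competitive equilibrium: 124 − 0.05Q = 86.5 + 0.2Q → Q* = 150, P* = 116.5.
With the tax, the buyer price exceeds the seller price by 4.4: (124 − 0.05Q) − (86.5 + 0.2Q) = 4.4 → Q' = 132.4.
Tax revenue = 4.4 × 132.4 = $582.56.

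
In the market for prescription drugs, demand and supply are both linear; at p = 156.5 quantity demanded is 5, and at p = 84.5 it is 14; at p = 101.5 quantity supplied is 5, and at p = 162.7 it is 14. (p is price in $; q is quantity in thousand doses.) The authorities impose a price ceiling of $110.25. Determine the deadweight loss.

Demand slope = (84.5 − 156.5)/(14 − 5) = −8, so p = 196.5 − 8q.
Supply slope = (162.7 − 101.5)/(14 − 5) = 6.8, so p = 67.5 + 6.8q.
Competitive equilibrium: 196.5 − 8q = 67.5 + 6.8q → q* = 8.7162, p* = 126.7703.
At the ceiling p = 110.25, quantity supplied = (110.25 − 67.5)/6.8 = 6.2868.
Willingness to pay at q' = 6.2868: 196.5 − 8·6.2868 = 146.2056.
Δq = 8.7162 − 6.2868 = 2.4294; wedge = 146.2056 − 110.25 = 35.9556.
Welfare loss = ½ × 2.4294 × 35.9556 = $43.68 thousand.

$43.68 thousand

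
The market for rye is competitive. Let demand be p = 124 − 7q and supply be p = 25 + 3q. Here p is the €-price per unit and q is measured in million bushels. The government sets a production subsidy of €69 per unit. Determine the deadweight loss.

€238.05 million

Competitive equilibrium: 124 − 7q = 25 + 3q → q* = 9.9, p* = 54.7.
The subsidy lowers effective supply by 69: p = 3q − 44.
New quantity: 124 − 7q = 3q − 44 → q' = 16.8.
Overproduction Δq = 16.8 − 9.9 = 6.9; wedge = subsidy = 69.
Welfare loss = ½ × 6.9 × 69 = €238.05 million.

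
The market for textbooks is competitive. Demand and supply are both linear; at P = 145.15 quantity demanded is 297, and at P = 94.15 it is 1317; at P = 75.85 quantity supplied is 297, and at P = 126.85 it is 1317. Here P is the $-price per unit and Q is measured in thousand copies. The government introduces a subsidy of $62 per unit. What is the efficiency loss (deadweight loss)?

Demand slope = (94.15 − 145.15)/(1317 − 297) = −0.05, so P = 160 − 0.05Q.
Supply slope = (126.85 − 75.85)/(1317 − 297) = 0.05, so P = 61 + 0.05Q.
Competitive equilibrium: 160 − 0.05Q = 61 + 0.05Q → Q* = 990, P* = 110.5.
The subsidy lowers effective supply by 62: P = 0.05Q − 1.
New quantity: 160 − 0.05Q = 0.05Q − 1 → Q' = 1610.
Overproduction ΔQ = 1610 − 990 = 620; wedge = subsidy = 62.
The triangle = ½ × 620 × 62 = $19220 thousand.

$19220 thousand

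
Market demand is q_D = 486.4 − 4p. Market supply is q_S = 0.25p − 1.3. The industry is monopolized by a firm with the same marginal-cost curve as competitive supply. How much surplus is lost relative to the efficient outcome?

4.92

In inverse form: demand p = 121.6 − 0.25q, supply p = 5.2 + 4q.
Competitive equilibrium: 121.6 − 0.25q = 5.2 + 4q → q* = 27.3882, p* = 114.7529.
Marginal revenue: MR = 121.6 − 0.5q. Set MR = MC: 121.6 − 0.5q = 5.2 + 4q → q_m = 25.8667.
Price p_m = 121.6 − 0.25·25.8667 = 115.1333; MC(q_m) = 5.2 + 4·25.8667 = 108.6668.
Competitive q* = 27.3882, so Δq = 1.5215; wedge = 115.1333 − 108.6668 = 6.4665.
The triangle = ½ × 1.5215 × 6.4665 = 4.92.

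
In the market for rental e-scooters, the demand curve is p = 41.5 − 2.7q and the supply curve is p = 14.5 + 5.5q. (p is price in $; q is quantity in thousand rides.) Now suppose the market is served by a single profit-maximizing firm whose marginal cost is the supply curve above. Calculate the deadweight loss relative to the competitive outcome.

Competitive equilibrium: 41.5 − 2.7q = 14.5 + 5.5q → q* = 3.2927, p* = 32.6098.
Marginal revenue: MR = 41.5 − 5.4q. Set MR = MC: 41.5 − 5.4q = 14.5 + 5.5q → q_m = 2.4771.
Price p_m = 41.5 − 2.7·2.4771 = 34.8118; MC(q_m) = 14.5 + 5.5·2.4771 = 28.1241.
Competitive q* = 3.2927, so Δq = 0.8156; wedge = 34.8118 − 28.1241 = 6.6877.
Deadweight loss = ½ × 0.8156 × 6.6877 = $2.73 thousand.

$2.73 thousand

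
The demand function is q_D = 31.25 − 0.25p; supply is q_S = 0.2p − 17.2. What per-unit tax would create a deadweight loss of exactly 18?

18

In inverse form: demand p = 125 − 4q, supply p = 86 + 5q.
Competitive equilibrium: 125 − 4q = 86 + 5q → q* = 4.3333, p* = 107.6667.
A tax t gives Δq = t/9 and wedge t, so DWL = t²/18.
t²/18 = 18 → t² = 324 → t = 18.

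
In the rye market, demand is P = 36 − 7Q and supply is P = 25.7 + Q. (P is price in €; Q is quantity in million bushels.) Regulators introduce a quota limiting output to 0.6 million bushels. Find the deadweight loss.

€1.89 million

Competitive equilibrium: 36 − 7Q = 25.7 + Q → Q* = 1.2875, P* = 26.9875.
At Q = 0.6: demand price = 36 − 7·0.6 = 31.8; supply price = 25.7 + 1·0.6 = 26.3.
ΔQ = 1.2875 − 0.6 = 0.6875; wedge = 31.8 − 26.3 = 5.5.
Deadweight loss = ½ × 0.6875 × 5.5 = €1.89 million.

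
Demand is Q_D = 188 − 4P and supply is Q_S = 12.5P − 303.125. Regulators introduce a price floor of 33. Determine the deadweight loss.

In inverse form: demand P = 47 − 0.25Q, supply P = 24.25 + 0.08Q.
Competitive equilibrium: 47 − 0.25Q = 24.25 + 0.08Q → Q* = 68.9394, P* = 29.7652.
At the floor P = 33, quantity demanded = (47 − 33)/0.25 = 56.
Sellers' marginal cost at Q' = 56: 24.25 + 0.08·56 = 28.73.
ΔQ = 68.9394 − 56 = 12.9394; wedge = 33 − 28.73 = 4.27.
The triangle = ½ × 12.9394 × 4.27 = 27.63.

27.63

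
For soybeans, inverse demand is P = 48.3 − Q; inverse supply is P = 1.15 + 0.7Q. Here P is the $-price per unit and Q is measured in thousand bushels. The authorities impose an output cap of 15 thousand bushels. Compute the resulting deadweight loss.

$137.86 thousand

Competitive equilibrium: 48.3 − Q = 1.15 + 0.7Q → Q* = 27.7353, P* = 20.5647.
At Q = 15: demand price = 48.3 − 1·15 = 33.3; supply price = 1.15 + 0.7·15 = 11.65.
ΔQ = 27.7353 − 15 = 12.7353; wedge = 33.3 − 11.65 = 21.65.
Welfare loss = ½ × 12.7353 × 21.65 = $137.86 thousand.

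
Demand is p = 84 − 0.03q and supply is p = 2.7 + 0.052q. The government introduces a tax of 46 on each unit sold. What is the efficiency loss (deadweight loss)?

12902.44

Competitive equilibrium: 84 − 0.03q = 2.7 + 0.052q → q* = 991.4634, p* = 54.2561.
With the tax, the buyer price exceeds the seller price by 46: (84 − 0.03q) − (2.7 + 0.052q) = 46 → q' = 430.4878.
Δq = 991.4634 − 430.4878 = 560.9756; the wedge equals the tax, 46.
The triangle = ½ × 560.9756 × 46 = 12902.44.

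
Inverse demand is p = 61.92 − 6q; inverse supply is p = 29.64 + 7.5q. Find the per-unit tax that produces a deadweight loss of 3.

Competitive equilibrium: 61.92 − 6q = 29.64 + 7.5q → q* = 2.3911, p* = 47.5733.
A tax t gives Δq = t/13.5 and wedge t, so DWL = t²/27.
t²/27 = 3 → t² = 81 → t = 9.

9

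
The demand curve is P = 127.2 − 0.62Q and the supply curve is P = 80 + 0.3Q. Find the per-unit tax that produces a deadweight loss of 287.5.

Competitive equilibrium: 127.2 − 0.62Q = 80 + 0.3Q → Q* = 51.3043, P* = 95.3913.
A tax t gives ΔQ = t/0.92 and wedge t, so DWL = t²/1.84.
t²/1.84 = 287.5 → t² = 529 → t = 23.

23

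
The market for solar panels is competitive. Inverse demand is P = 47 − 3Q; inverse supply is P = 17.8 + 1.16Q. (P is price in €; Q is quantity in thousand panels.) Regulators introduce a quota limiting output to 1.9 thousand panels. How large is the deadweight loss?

€54.51 thousand

Competitive equilibrium: 47 − 3Q = 17.8 + 1.16Q → Q* = 7.0192, P* = 25.9423.
At Q = 1.9: demand price = 47 − 3·1.9 = 41.3; supply price = 17.8 + 1.16·1.9 = 20.004.
ΔQ = 7.0192 − 1.9 = 5.1192; wedge = 41.3 − 20.004 = 21.296.
The triangle = ½ × 5.1192 × 21.296 = €54.51 thousand.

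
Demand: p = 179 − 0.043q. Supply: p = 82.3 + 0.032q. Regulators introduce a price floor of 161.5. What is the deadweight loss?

Competitive equilibrium: 179 − 0.043q = 82.3 + 0.032q → q* = 1289.33333, p* = 123.55867.
At the floor p = 161.5, quantity demanded = (179 − 161.5)/0.043 = 406.97674.
Sellers' marginal cost at q' = 406.97674: 82.3 + 0.032·406.97674 = 95.32326.
Δq = 1289.33333 − 406.97674 = 882.35659; wedge = 161.5 − 95.32326 = 66.17674.
Deadweight loss = ½ × 882.35659 × 66.17674 = 29195.74.

29195.74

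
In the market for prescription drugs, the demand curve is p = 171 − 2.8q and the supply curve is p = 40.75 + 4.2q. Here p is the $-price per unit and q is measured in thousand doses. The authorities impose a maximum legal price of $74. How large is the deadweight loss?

$400 thousand

Competitive equilibrium: 171 − 2.8q = 40.75 + 4.2q → q* = 18.6071, p* = 118.9.
At the ceiling p = 74, quantity supplied = (74 − 40.75)/4.2 = 7.9167.
Willingness to pay at q' = 7.9167: 171 − 2.8·7.9167 = 148.8332.
Δq = 18.6071 − 7.9167 = 10.6904; wedge = 148.8332 − 74 = 74.8332.
Deadweight loss = ½ × 10.6904 × 74.8332 = $400 thousand.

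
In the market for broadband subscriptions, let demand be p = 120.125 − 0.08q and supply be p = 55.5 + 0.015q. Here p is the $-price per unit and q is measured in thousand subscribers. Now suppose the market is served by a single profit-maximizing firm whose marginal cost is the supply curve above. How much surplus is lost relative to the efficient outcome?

Competitive equilibrium: 120.125 − 0.08q = 55.5 + 0.015q → q* = 680.26316, p* = 65.70395.
Marginal revenue: MR = 120.125 − 0.16q. Set MR = MC: 120.125 − 0.16q = 55.5 + 0.015q → q_m = 369.28571.
Price p_m = 120.125 − 0.08·369.28571 = 90.58214; MC(q_m) = 55.5 + 0.015·369.28571 = 61.03929.
Competitive q* = 680.26316, so Δq = 310.97745; wedge = 90.58214 − 61.03929 = 29.54285.
The triangle = ½ × 310.97745 × 29.54285 = $4593.58 thousand.

$4593.58 thousand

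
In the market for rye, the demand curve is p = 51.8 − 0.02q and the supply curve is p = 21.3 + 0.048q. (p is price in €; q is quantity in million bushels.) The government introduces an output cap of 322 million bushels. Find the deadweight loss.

€544.33 million

Competitive equilibrium: 51.8 − 0.02q = 21.3 + 0.048q → q* = 448.5294, p* = 42.8294.
At q = 322: demand price = 51.8 − 0.02·322 = 45.36; supply price = 21.3 + 0.048·322 = 36.756.
Δq = 448.5294 − 322 = 126.5294; wedge = 45.36 − 36.756 = 8.604.
DWL = ½ × 126.5294 × 8.604 = €544.33 million.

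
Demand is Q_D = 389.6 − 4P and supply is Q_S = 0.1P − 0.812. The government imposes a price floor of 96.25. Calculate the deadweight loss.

86.58

In inverse form: demand P = 97.4 − 0.25Q, supply P = 8.12 + 10Q.
Competitive equilibrium: 97.4 − 0.25Q = 8.12 + 10Q → Q* = 8.7102, P* = 95.2224.
At the floor P = 96.25, quantity demanded = (97.4 − 96.25)/0.25 = 4.6.
Sellers' marginal cost at Q' = 4.6: 8.12 + 10·4.6 = 54.12.
ΔQ = 8.7102 − 4.6 = 4.1102; wedge = 96.25 − 54.12 = 42.13.
Welfare loss = ½ × 4.1102 × 42.13 = 86.58.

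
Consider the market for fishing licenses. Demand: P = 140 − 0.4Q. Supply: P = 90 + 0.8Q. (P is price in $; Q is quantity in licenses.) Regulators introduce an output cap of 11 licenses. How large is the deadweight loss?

$564.27

Competitive equilibrium: 140 − 0.4Q = 90 + 0.8Q → Q* = 41.6667, P* = 123.3333.
At Q = 11: demand price = 140 − 0.4·11 = 135.6; supply price = 90 + 0.8·11 = 98.8.
ΔQ = 41.6667 − 11 = 30.6667; wedge = 135.6 − 98.8 = 36.8.
The triangle = ½ × 30.6667 × 36.8 = $564.27.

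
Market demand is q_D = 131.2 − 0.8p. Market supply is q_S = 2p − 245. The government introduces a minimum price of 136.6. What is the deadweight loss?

In inverse form: demand p = 164 − 1.25q, supply p = 122.5 + 0.5q.
Competitive equilibrium: 164 − 1.25q = 122.5 + 0.5q → q* = 23.7143, p* = 134.3571.
At the floor p = 136.6, quantity demanded = (164 − 136.6)/1.25 = 21.92.
Sellers' marginal cost at q' = 21.92: 122.5 + 0.5·21.92 = 133.46.
Δq = 23.7143 − 21.92 = 1.7943; wedge = 136.6 − 133.46 = 3.14.
Deadweight loss = ½ × 1.7943 × 3.14 = 2.82.

2.82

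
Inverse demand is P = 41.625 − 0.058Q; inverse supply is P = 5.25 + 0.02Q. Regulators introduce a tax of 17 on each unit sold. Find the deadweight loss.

1852.56

Competitive equilibrium: 41.625 − 0.058Q = 5.25 + 0.02Q → Q* = 466.3462, P* = 14.5769.
With the tax, the buyer price exceeds the seller price by 17: (41.625 − 0.058Q) − (5.25 + 0.02Q) = 17 → Q' = 248.3974.
ΔQ = 466.3462 − 248.3974 = 217.9488; the wedge equals the tax, 17.
Welfare loss = ½ × 217.9488 × 17 = 1852.56.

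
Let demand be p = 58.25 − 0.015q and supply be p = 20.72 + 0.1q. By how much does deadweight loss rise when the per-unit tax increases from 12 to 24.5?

Competitive equilibrium: 58.25 − 0.015q = 20.72 + 0.1q → q* = 326.3478, p* = 53.3548.
For a per-unit tax t: Δq = t/0.115, so DWL = ½·t·(t/0.115) = t²/0.23.
At t = 12: DWL = 626.087. At t = 24.5: DWL = 2609.783.
Increase = 2609.783 − 626.087 = 1983.70.

1983.70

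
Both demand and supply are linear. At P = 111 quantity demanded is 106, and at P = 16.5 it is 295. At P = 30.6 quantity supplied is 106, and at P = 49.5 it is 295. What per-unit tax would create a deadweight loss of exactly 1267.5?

Demand slope = (16.5 − 111)/(295 − 106) = −0.5, so P = 164 − 0.5Q.
Supply slope = (49.5 − 30.6)/(295 − 106) = 0.1, so P = 20 + 0.1Q.
Competitive equilibrium: 164 − 0.5Q = 20 + 0.1Q → Q* = 240, P* = 44.
A tax t gives ΔQ = t/0.6 and wedge t, so DWL = t²/1.2.
t²/1.2 = 1267.5 → t² = 1521 → t = 39.

39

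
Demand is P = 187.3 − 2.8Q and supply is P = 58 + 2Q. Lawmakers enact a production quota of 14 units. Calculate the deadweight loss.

Competitive equilibrium: 187.3 − 2.8Q = 58 + 2Q → Q* = 26.9375, P* = 111.875.
At Q = 14: demand price = 187.3 − 2.8·14 = 148.1; supply price = 58 + 2·14 = 86.
ΔQ = 26.9375 − 14 = 12.9375; wedge = 148.1 − 86 = 62.1.
Deadweight loss = ½ × 12.9375 × 62.1 = 401.71.

401.71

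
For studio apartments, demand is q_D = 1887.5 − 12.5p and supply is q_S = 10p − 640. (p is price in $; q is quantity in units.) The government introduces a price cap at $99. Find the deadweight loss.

$1600

In inverse form: demand p = 151 − 0.08q, supply p = 64 + 0.1q.
Competitive equilibrium: 151 − 0.08q = 64 + 0.1q → q* = 483.3333, p* = 112.3333.
At the ceiling p = 99, quantity supplied = (99 − 64)/0.1 = 350.
Willingness to pay at q' = 350: 151 − 0.08·350 = 123.
Δq = 483.3333 − 350 = 133.3333; wedge = 123 − 99 = 24.
Deadweight loss = ½ × 133.3333 × 24 = $1600.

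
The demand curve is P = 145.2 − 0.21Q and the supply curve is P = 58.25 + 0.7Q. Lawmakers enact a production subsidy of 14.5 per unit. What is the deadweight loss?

Competitive equilibrium: 145.2 − 0.21Q = 58.25 + 0.7Q → Q* = 95.5495, P* = 125.1346.
The subsidy lowers effective supply by 14.5: P = 43.75 + 0.7Q.
New quantity: 145.2 − 0.21Q = 43.75 + 0.7Q → Q' = 111.4835.
Overproduction ΔQ = 111.4835 − 95.5495 = 15.934; wedge = subsidy = 14.5.
DWL = ½ × 15.934 × 14.5 = 115.52.

115.52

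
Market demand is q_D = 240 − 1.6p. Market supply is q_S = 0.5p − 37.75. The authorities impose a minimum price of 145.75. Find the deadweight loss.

In inverse form: demand p = 150 − 0.625q, supply p = 75.5 + 2q.
Competitive equilibrium: 150 − 0.625q = 75.5 + 2q → q* = 28.381, p* = 132.2619.
At the floor p = 145.75, quantity demanded = (150 − 145.75)/0.625 = 6.8.
Sellers' marginal cost at q' = 6.8: 75.5 + 2·6.8 = 89.1.
Δq = 28.381 − 6.8 = 21.581; wedge = 145.75 − 89.1 = 56.65.
The triangle = ½ × 21.581 × 56.65 = 611.28.

611.28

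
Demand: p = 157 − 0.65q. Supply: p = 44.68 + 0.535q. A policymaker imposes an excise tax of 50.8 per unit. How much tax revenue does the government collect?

Competitive equilibrium: 157 − 0.65q = 44.68 + 0.535q → q* = 94.7848, p* = 95.3899.
With the tax, the buyer price exceeds the seller price by 50.8: (157 − 0.65q) − (44.68 + 0.535q) = 50.8 → q' = 51.9156.
Tax revenue = 50.8 × 51.9156 = 2637.31.

2637.31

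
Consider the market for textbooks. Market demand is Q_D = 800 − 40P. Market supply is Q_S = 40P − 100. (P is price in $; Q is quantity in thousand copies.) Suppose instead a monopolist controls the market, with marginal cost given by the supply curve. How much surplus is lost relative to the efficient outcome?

$340.28 thousand

In inverse form: demand P = 20 − 0.025Q, supply P = 2.5 + 0.025Q.
Competitive equilibrium: 20 − 0.025Q = 2.5 + 0.025Q → Q* = 350, P* = 11.25.
Marginal revenue: MR = 20 − 0.05Q. Set MR = MC: 20 − 0.05Q = 2.5 + 0.025Q → Q_m = 233.3333.
Price P_m = 20 − 0.025·233.3333 = 14.1667; MC(Q_m) = 2.5 + 0.025·233.3333 = 8.3333.
Competitive Q* = 350, so ΔQ = 116.6667; wedge = 14.1667 − 8.3333 = 5.8334.
DWL = ½ × 116.6667 × 5.8334 = $340.28 thousand.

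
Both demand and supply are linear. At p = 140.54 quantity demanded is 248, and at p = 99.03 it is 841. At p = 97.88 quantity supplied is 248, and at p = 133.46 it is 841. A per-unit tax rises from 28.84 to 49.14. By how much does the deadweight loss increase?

6088.44

Demand slope = (99.03 − 140.54)/(841 − 248) = −0.07, so p = 157.9 − 0.07q.
Supply slope = (133.46 − 97.88)/(841 − 248) = 0.06, so p = 83 + 0.06q.
Competitive equilibrium: 157.9 − 0.07q = 83 + 0.06q → q* = 576.1538, p* = 117.5692.
For a per-unit tax t: Δq = t/0.13, so DWL = ½·t·(t/0.13) = t²/0.26.
At t = 28.84: DWL = 3199.022. At t = 49.14: DWL = 9287.46.
Increase = 9287.46 − 3199.022 = 6088.44.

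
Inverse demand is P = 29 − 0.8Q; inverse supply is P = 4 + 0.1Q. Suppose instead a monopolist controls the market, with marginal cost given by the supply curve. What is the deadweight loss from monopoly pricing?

76.89

Competitive equilibrium: 29 − 0.8Q = 4 + 0.1Q → Q* = 27.7778, P* = 6.7778.
Marginal revenue: MR = 29 − 1.6Q. Set MR = MC: 29 − 1.6Q = 4 + 0.1Q → Q_m = 14.7059.
Price P_m = 29 − 0.8·14.7059 = 17.2353; MC(Q_m) = 4 + 0.1·14.7059 = 5.4706.
Competitive Q* = 27.7778, so ΔQ = 13.0719; wedge = 17.2353 − 5.4706 = 11.7647.
Welfare loss = ½ × 13.0719 × 11.7647 = 76.89.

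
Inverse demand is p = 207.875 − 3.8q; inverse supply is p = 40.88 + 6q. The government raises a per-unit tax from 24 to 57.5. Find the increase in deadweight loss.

Competitive equilibrium: 207.875 − 3.8q = 40.88 + 6q → q* = 17.0403, p* = 143.1218.
For a per-unit tax t: Δq = t/9.8, so DWL = ½·t·(t/9.8) = t²/19.6.
At t = 24: DWL = 29.388. At t = 57.5: DWL = 168.686.
Increase = 168.686 − 29.388 = 139.30.

139.30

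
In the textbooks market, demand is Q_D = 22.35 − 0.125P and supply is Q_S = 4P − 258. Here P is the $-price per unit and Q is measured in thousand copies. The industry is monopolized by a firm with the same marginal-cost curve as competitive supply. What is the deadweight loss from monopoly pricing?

In inverse form: demand P = 178.8 − 8Q, supply P = 64.5 + 0.25Q.
Competitive equilibrium: 178.8 − 8Q = 64.5 + 0.25Q → Q* = 13.8545, P* = 67.9636.
Marginal revenue: MR = 178.8 − 16Q. Set MR = MC: 178.8 − 16Q = 64.5 + 0.25Q → Q_m = 7.0338.
Price P_m = 178.8 − 8·7.0338 = 122.5296; MC(Q_m) = 64.5 + 0.25·7.0338 = 66.2585.
Competitive Q* = 13.8545, so ΔQ = 6.8207; wedge = 122.5296 − 66.2585 = 56.2711.
Welfare loss = ½ × 6.8207 × 56.2711 = $191.90 thousand.

$191.90 thousand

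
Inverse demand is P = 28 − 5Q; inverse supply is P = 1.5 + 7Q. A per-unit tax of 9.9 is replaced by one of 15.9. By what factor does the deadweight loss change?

Competitive equilibrium: 28 − 5Q = 1.5 + 7Q → Q* = 2.2083, P* = 16.9583.
For a per-unit tax t: ΔQ = t/12, so DWL = ½·t·(t/12) = t²/24.
At t = 9.9: DWL = 4.084. At t = 15.9: DWL = 10.534.
Ratio = (15.9/9.9)² = 2.579.

2.579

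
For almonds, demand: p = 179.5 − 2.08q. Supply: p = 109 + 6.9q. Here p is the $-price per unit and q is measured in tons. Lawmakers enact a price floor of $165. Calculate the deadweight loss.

$3.47

Competitive equilibrium: 179.5 − 2.08q = 109 + 6.9q → q* = 7.8508, p* = 163.1704.
At the floor p = 165, quantity demanded = (179.5 − 165)/2.08 = 6.9712.
Sellers' marginal cost at q' = 6.9712: 109 + 6.9·6.9712 = 157.1013.
Δq = 7.8508 − 6.9712 = 0.8796; wedge = 165 − 157.1013 = 7.8987.
The triangle = ½ × 0.8796 × 7.8987 = $3.47.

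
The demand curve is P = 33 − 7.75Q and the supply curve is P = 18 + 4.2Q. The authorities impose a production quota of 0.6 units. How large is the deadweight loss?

Competitive equilibrium: 33 − 7.75Q = 18 + 4.2Q → Q* = 1.2552, P* = 23.272.
At Q = 0.6: demand price = 33 − 7.75·0.6 = 28.35; supply price = 18 + 4.2·0.6 = 20.52.
ΔQ = 1.2552 − 0.6 = 0.6552; wedge = 28.35 − 20.52 = 7.83.
DWL = ½ × 0.6552 × 7.83 = 2.57.

2.57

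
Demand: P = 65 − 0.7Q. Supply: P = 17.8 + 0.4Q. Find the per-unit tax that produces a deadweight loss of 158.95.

18.7

Competitive equilibrium: 65 − 0.7Q = 17.8 + 0.4Q → Q* = 42.9091, P* = 34.9636.
A tax t gives ΔQ = t/1.1 and wedge t, so DWL = t²/2.2.
t²/2.2 = 158.95 → t² = 349.69 → t = 18.7.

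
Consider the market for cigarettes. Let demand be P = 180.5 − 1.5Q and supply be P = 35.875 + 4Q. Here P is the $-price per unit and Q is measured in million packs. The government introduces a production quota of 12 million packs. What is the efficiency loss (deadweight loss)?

$561.99 million

Competitive equilibrium: 180.5 − 1.5Q = 35.875 + 4Q → Q* = 26.2955, P* = 141.0568.
At Q = 12: demand price = 180.5 − 1.5·12 = 162.5; supply price = 35.875 + 4·12 = 83.875.
ΔQ = 26.2955 − 12 = 14.2955; wedge = 162.5 − 83.875 = 78.625.
DWL = ½ × 14.2955 × 78.625 = $561.99 million.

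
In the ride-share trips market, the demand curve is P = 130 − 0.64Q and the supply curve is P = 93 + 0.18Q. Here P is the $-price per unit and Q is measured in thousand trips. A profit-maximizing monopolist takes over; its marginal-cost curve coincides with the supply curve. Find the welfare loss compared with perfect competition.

$160.40 thousand

Competitive equilibrium: 130 − 0.64Q = 93 + 0.18Q → Q* = 45.122, P* = 101.122.
Marginal revenue: MR = 130 − 1.28Q. Set MR = MC: 130 − 1.28Q = 93 + 0.18Q → Q_m = 25.3425.
Price P_m = 130 − 0.64·25.3425 = 113.7808; MC(Q_m) = 93 + 0.18·25.3425 = 97.5617.
Competitive Q* = 45.122, so ΔQ = 19.7795; wedge = 113.7808 − 97.5617 = 16.2191.
DWL = ½ × 19.7795 × 16.2191 = $160.40 thousand.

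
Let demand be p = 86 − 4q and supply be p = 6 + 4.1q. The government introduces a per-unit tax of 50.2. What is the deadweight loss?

Competitive equilibrium: 86 − 4q = 6 + 4.1q → q* = 9.8765, p* = 46.4938.
With the tax, the buyer price exceeds the seller price by 50.2: (86 − 4q) − (6 + 4.1q) = 50.2 → q' = 3.679.
Δq = 9.8765 − 3.679 = 6.1975; the wedge equals the tax, 50.2.
Welfare loss = ½ × 6.1975 × 50.2 = 155.56.

155.56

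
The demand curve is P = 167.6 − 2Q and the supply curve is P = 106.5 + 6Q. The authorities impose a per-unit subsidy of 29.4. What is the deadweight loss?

54.02

Competitive equilibrium: 167.6 − 2Q = 106.5 + 6Q → Q* = 7.6375, P* = 152.325.
The subsidy lowers effective supply by 29.4: P = 77.1 + 6Q.
New quantity: 167.6 − 2Q = 77.1 + 6Q → Q' = 11.3125.
Overproduction ΔQ = 11.3125 − 7.6375 = 3.675; wedge = subsidy = 29.4.
Welfare loss = ½ × 3.675 × 29.4 = 54.02.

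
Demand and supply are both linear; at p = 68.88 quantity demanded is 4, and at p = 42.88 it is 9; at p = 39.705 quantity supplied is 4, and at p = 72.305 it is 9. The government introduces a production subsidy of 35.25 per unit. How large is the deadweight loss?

53.01

Demand slope = (42.88 − 68.88)/(9 − 4) = −5.2, so p = 89.68 − 5.2q.
Supply slope = (72.305 − 39.705)/(9 − 4) = 6.52, so p = 13.625 + 6.52q.
Competitive equilibrium: 89.68 − 5.2q = 13.625 + 6.52q → q* = 6.4893, p* = 55.9355.
The subsidy lowers effective supply by 35.25: p = 6.52q − 21.625.
New quantity: 89.68 − 5.2q = 6.52q − 21.625 → q' = 9.497.
Overproduction Δq = 9.497 − 6.4893 = 3.0077; wedge = subsidy = 35.25.
DWL = ½ × 3.0077 × 35.25 = 53.01.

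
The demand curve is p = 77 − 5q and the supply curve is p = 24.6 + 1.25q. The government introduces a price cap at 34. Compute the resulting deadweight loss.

2.33

Competitive equilibrium: 77 − 5q = 24.6 + 1.25q → q* = 8.384, p* = 35.08.
At the ceiling p = 34, quantity supplied = (34 − 24.6)/1.25 = 7.52.
Willingness to pay at q' = 7.52: 77 − 5·7.52 = 39.4.
Δq = 8.384 − 7.52 = 0.864; wedge = 39.4 − 34 = 5.4.
Welfare loss = ½ × 0.864 × 5.4 = 2.33.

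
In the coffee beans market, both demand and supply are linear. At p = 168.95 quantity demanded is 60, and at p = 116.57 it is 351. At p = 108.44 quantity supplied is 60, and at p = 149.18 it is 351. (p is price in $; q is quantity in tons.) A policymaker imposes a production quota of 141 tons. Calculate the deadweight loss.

Demand slope = (116.57 − 168.95)/(351 − 60) = −0.18, so p = 179.75 − 0.18q.
Supply slope = (149.18 − 108.44)/(351 − 60) = 0.14, so p = 100.04 + 0.14q.
Competitive equilibrium: 179.75 − 0.18q = 100.04 + 0.14q → q* = 249.0938, p* = 134.9131.
At q = 141: demand price = 179.75 − 0.18·141 = 154.37; supply price = 100.04 + 0.14·141 = 119.78.
Δq = 249.0938 − 141 = 108.0938; wedge = 154.37 − 119.78 = 34.59.
The triangle = ½ × 108.0938 × 34.59 = $1869.48.

$1869.48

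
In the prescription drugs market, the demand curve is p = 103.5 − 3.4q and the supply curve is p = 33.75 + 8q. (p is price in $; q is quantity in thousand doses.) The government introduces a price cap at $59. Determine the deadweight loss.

$50.01 thousand

Competitive equilibrium: 103.5 − 3.4q = 33.75 + 8q → q* = 6.1184, p* = 82.6974.
At the ceiling p = 59, quantity supplied = (59 − 33.75)/8 = 3.1563.
Willingness to pay at q' = 3.1563: 103.5 − 3.4·3.1563 = 92.7686.
Δq = 6.1184 − 3.1563 = 2.9621; wedge = 92.7686 − 59 = 33.7686.
The triangle = ½ × 2.9621 × 33.7686 = $50.01 thousand.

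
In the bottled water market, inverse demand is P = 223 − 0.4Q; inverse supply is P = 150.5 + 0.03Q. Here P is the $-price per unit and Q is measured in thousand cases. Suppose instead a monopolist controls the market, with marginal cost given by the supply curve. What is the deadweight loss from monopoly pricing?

$1419.52 thousand

Competitive equilibrium: 223 − 0.4Q = 150.5 + 0.03Q → Q* = 168.6047, P* = 155.5581.
Marginal revenue: MR = 223 − 0.8Q. Set MR = MC: 223 − 0.8Q = 150.5 + 0.03Q → Q_m = 87.3494.
Price P_m = 223 − 0.4·87.3494 = 188.0602; MC(Q_m) = 150.5 + 0.03·87.3494 = 153.1205.
Competitive Q* = 168.6047, so ΔQ = 81.2553; wedge = 188.0602 − 153.1205 = 34.9397.
Welfare loss = ½ × 81.2553 × 34.9397 = $1419.52 thousand.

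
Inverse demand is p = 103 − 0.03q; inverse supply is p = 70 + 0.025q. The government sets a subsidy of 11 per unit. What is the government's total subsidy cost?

8800

Competitive equilibrium: 103 − 0.03q = 70 + 0.025q → q* = 600, p* = 85.
The subsidy lowers effective supply by 11: p = 59 + 0.025q.
New quantity: 103 − 0.03q = 59 + 0.025q → q' = 800.
Total subsidy cost = 11 × 800 = 8800.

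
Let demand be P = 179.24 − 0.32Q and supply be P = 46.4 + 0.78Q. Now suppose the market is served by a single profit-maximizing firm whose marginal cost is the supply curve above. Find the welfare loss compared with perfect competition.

407.34

Competitive equilibrium: 179.24 − 0.32Q = 46.4 + 0.78Q → Q* = 120.7636, P* = 140.5956.
Marginal revenue: MR = 179.24 − 0.64Q. Set MR = MC: 179.24 − 0.64Q = 46.4 + 0.78Q → Q_m = 93.5493.
Price P_m = 179.24 − 0.32·93.5493 = 149.3042; MC(Q_m) = 46.4 + 0.78·93.5493 = 119.3685.
Competitive Q* = 120.7636, so ΔQ = 27.2143; wedge = 149.3042 − 119.3685 = 29.9357.
Deadweight loss = ½ × 27.2143 × 29.9357 = 407.34.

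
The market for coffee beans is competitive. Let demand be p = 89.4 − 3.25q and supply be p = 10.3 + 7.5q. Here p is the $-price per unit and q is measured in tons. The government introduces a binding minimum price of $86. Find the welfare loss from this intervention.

$214.15

Competitive equilibrium: 89.4 − 3.25q = 10.3 + 7.5q → q* = 7.35814, p* = 65.48605.
At the floor p = 86, quantity demanded = (89.4 − 86)/3.25 = 1.04615.
Sellers' marginal cost at q' = 1.04615: 10.3 + 7.5·1.04615 = 18.14613.
Δq = 7.35814 − 1.04615 = 6.31199; wedge = 86 − 18.14613 = 67.85387.
Deadweight loss = ½ × 6.31199 × 67.85387 = $214.15.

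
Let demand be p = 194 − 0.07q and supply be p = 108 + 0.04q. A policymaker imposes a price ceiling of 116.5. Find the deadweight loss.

17826.78

Competitive equilibrium: 194 − 0.07q = 108 + 0.04q → q* = 781.8182, p* = 139.2727.
At the ceiling p = 116.5, quantity supplied = (116.5 − 108)/0.04 = 212.5.
Willingness to pay at q' = 212.5: 194 − 0.07·212.5 = 179.125.
Δq = 781.8182 − 212.5 = 569.3182; wedge = 179.125 − 116.5 = 62.625.
Deadweight loss = ½ × 569.3182 × 62.625 = 17826.78.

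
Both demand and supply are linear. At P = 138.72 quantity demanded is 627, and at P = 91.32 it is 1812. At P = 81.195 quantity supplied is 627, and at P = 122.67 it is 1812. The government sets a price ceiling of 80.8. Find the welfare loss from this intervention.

22714.82

Demand slope = (91.32 − 138.72)/(1812 − 627) = −0.04, so P = 163.8 − 0.04Q.
Supply slope = (122.67 − 81.195)/(1812 − 627) = 0.035, so P = 59.25 + 0.035Q.
Competitive equilibrium: 163.8 − 0.04Q = 59.25 + 0.035Q → Q* = 1394, P* = 108.04.
At the ceiling P = 80.8, quantity supplied = (80.8 − 59.25)/0.035 = 615.71429.
Willingness to pay at Q' = 615.71429: 163.8 − 0.04·615.71429 = 139.17143.
ΔQ = 1394 − 615.71429 = 778.28571; wedge = 139.17143 − 80.8 = 58.37143.
Deadweight loss = ½ × 778.28571 × 58.37143 = 22714.82.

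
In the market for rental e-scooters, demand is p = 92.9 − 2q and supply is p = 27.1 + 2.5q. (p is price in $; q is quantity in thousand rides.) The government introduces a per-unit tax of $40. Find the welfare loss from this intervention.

Competitive equilibrium: 92.9 − 2q = 27.1 + 2.5q → q* = 14.6222, p* = 63.6556.
With the tax, the buyer price exceeds the seller price by 40: (92.9 − 2q) − (27.1 + 2.5q) = 40 → q' = 5.7333.
Δq = 14.6222 − 5.7333 = 8.8889; the wedge equals the tax, 40.
Deadweight loss = ½ × 8.8889 × 40 = $177.78 thousand.

$177.78 thousand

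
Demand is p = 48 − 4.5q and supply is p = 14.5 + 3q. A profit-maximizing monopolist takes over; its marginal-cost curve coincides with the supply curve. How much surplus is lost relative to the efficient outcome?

Competitive equilibrium: 48 − 4.5q = 14.5 + 3q → q* = 4.4667, p* = 27.9.
Marginal revenue: MR = 48 − 9q. Set MR = MC: 48 − 9q = 14.5 + 3q → q_m = 2.7917.
Price p_m = 48 − 4.5·2.7917 = 35.4374; MC(q_m) = 14.5 + 3·2.7917 = 22.8751.
Competitive q* = 4.4667, so Δq = 1.675; wedge = 35.4374 − 22.8751 = 12.5623.
The triangle = ½ × 1.675 × 12.5623 = 10.52.

10.52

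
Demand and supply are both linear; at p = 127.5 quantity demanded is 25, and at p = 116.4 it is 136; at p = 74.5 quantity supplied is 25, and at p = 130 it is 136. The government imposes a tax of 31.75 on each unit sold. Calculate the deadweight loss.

840.05

Demand slope = (116.4 − 127.5)/(136 − 25) = −0.1, so p = 130 − 0.1q.
Supply slope = (130 − 74.5)/(136 − 25) = 0.5, so p = 62 + 0.5q.
Competitive equilibrium: 130 − 0.1q = 62 + 0.5q → q* = 113.3333, p* = 118.6667.
With the tax, the buyer price exceeds the seller price by 31.75: (130 − 0.1q) − (62 + 0.5q) = 31.75 → q' = 60.4167.
Δq = 113.3333 − 60.4167 = 52.9166; the wedge equals the tax, 31.75.
Welfare loss = ½ × 52.9166 × 31.75 = 840.05.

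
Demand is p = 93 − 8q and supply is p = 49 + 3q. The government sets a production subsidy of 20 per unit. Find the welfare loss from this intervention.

Competitive equilibrium: 93 − 8q = 49 + 3q → q* = 4, p* = 61.
The subsidy lowers effective supply by 20: p = 29 + 3q.
New quantity: 93 − 8q = 29 + 3q → q' = 5.8182.
Overproduction Δq = 5.8182 − 4 = 1.8182; wedge = subsidy = 20.
DWL = ½ × 1.8182 × 20 = 18.18.

18.18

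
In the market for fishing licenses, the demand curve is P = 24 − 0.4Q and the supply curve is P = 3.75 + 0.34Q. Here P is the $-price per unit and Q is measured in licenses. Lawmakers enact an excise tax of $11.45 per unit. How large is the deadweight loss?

$88.58

Competitive equilibrium: 24 − 0.4Q = 3.75 + 0.34Q → Q* = 27.3649, P* = 13.0541.
With the tax, the buyer price exceeds the seller price by 11.45: (24 − 0.4Q) − (3.75 + 0.34Q) = 11.45 → Q' = 11.8919.
ΔQ = 27.3649 − 11.8919 = 15.473; the wedge equals the tax, 11.45.
Welfare loss = ½ × 15.473 × 11.45 = $88.58.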